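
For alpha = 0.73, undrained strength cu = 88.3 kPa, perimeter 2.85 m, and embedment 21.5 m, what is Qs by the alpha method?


Using Qs = alpha * cu * perimeter * L
Qs = 0.73 * 88.3 * 2.85 * 21.5
Qs = 3949.73 kN


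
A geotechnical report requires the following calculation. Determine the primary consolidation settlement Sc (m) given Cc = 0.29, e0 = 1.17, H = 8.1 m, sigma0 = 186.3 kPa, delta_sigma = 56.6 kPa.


Using Sc = Cc * H / (1 + e0) * log10((sigma0 + delta_sigma) / sigma0)
Stress ratio = (186.3 + 56.6) / 186.3 = 1.30381
log10(1.30381) = 0.115215
Cc * H / (1 + e0) = 0.29 * 8.1 / (1 + 1.17) = 1.08249
Sc = 1.08249 * 0.115215
Sc = 0.1247 m


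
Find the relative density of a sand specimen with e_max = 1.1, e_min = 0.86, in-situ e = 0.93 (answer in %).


Using Dr = (e_max - e) / (e_max - e_min) * 100
e_max - e = 1.1 - 0.93 = 0.17
e_max - e_min = 1.1 - 0.86 = 0.24
Dr = 0.17 / 0.24 * 100
Dr = 70.83 %


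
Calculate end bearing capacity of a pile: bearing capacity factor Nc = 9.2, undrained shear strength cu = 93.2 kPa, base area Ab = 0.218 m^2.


Result: 186.92 kN

Derivation:
Using Qb = Nc * cu * Ab
Qb = 9.2 * 93.2 * 0.218
Qb = 186.92 kN


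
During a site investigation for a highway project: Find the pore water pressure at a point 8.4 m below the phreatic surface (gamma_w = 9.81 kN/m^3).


Result: 82.4 kPa

Derivation:
Using u = gamma_w * h_w
u = 9.81 * 8.4
u = 82.4 kPa


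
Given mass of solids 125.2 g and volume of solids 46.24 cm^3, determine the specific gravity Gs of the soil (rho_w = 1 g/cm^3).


Using Gs = m_s / (V_s * rho_w)
Since rho_w = 1 g/cm^3:
Gs = 125.2 / 46.24
Gs = 2.708


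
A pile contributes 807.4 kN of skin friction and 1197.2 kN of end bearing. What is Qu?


Result: 2004.6 kN

Derivation:
Using Qu = Qf + Qb
Qu = 807.4 + 1197.2
Qu = 2004.6 kN


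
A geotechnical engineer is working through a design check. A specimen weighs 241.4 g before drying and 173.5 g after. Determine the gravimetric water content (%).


Using w = (m_wet - m_dry) / m_dry * 100
m_wet - m_dry = 241.4 - 173.5 = 67.9 g
w = 67.9 / 173.5 * 100
w = 39.14 %


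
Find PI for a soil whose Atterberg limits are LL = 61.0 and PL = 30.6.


Using PI = LL - PL
PI = 61.0 - 30.6
PI = 30.4


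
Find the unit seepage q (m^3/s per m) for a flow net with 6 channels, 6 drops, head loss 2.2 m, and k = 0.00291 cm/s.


Result: 6.402e-05 m^3/s per m

Derivation:
Convert k to m/s for unit consistency with H:
k = 0.00291 cm/s = 0.00291 / 100 m/s = 2.91e-05 m/s
Using q = k * H * Nf / Nd
Nf / Nd = 6 / 6 = 1.0
q = 2.91e-05 * 2.2 * 1.0
q = 6.402e-05 m^3/s per m


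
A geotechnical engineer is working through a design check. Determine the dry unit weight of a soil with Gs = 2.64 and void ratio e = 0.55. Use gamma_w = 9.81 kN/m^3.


Using gamma_d = Gs * gamma_w / (1 + e)
gamma_d = 2.64 * 9.81 / (1 + 0.55)
gamma_d = 2.64 * 9.81 / 1.55
gamma_d = 16.709 kN/m^3


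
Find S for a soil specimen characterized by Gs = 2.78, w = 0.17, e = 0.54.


Using S = Gs * w / e
S = 2.78 * 0.17 / 0.54
S = 0.8752


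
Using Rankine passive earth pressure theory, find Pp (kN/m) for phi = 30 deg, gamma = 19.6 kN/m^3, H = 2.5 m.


Compute passive earth pressure coefficient:
Kp = tan^2(45 + phi/2) = tan^2(60.0) = 3
Compute passive force:
Pp = 0.5 * Kp * gamma * H^2
Pp = 0.5 * 3 * 19.6 * 2.5^2
Pp = 183.75 kN/m


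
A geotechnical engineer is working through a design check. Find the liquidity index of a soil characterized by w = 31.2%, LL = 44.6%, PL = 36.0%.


First compute the plasticity index:
PI = LL - PL = 44.6 - 36.0 = 8.6
Then compute the liquidity index:
LI = (w - PL) / PI
LI = (31.2 - 36.0) / 8.6
LI = -0.558


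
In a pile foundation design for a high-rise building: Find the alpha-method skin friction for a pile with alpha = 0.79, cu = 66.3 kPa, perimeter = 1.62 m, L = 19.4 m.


Result: 1646.1 kN

Derivation:
Using Qs = alpha * cu * perimeter * L
Qs = 0.79 * 66.3 * 1.62 * 19.4
Qs = 1646.1 kN


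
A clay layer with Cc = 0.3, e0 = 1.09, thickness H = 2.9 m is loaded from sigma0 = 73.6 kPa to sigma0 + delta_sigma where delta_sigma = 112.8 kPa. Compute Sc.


Using Sc = Cc * H / (1 + e0) * log10((sigma0 + delta_sigma) / sigma0)
Stress ratio = (73.6 + 112.8) / 73.6 = 2.53261
log10(2.53261) = 0.403568
Cc * H / (1 + e0) = 0.3 * 2.9 / (1 + 1.09) = 0.416268
Sc = 0.416268 * 0.403568
Sc = 0.168 m


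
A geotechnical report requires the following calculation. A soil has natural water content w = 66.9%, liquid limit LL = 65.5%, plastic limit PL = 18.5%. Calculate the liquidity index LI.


First compute the plasticity index:
PI = LL - PL = 65.5 - 18.5 = 47.0
Then compute the liquidity index:
LI = (w - PL) / PI
LI = (66.9 - 18.5) / 47.0
LI = 1.03


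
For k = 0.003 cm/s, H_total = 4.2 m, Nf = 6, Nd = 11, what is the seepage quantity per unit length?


Convert k to m/s for unit consistency with H:
k = 0.003 cm/s = 0.003 / 100 m/s = 3e-05 m/s
Using q = k * H * Nf / Nd
Nf / Nd = 6 / 11 = 0.5455
q = 3e-05 * 4.2 * 0.5455
q = 6.873e-05 m^3/s per m


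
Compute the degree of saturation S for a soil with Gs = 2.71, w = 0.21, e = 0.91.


Result: 0.6254

Derivation:
Using S = Gs * w / e
S = 2.71 * 0.21 / 0.91
S = 0.6254


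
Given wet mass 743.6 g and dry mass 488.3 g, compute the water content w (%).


Using w = (m_wet - m_dry) / m_dry * 100
m_wet - m_dry = 743.6 - 488.3 = 255.3 g
w = 255.3 / 488.3 * 100
w = 52.28 %


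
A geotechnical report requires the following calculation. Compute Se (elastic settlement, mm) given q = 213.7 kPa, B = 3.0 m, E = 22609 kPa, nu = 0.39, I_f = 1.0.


Using Se = q * B * (1 - nu^2) * I_f / E
1 - nu^2 = 1 - 0.39^2 = 0.8479
Se = 213.7 * 3.0 * 0.8479 * 1.0 / 22609
Se = 0.024043 m
Convert to mm: Se = 0.024043 * 1000 = 24.043 mm


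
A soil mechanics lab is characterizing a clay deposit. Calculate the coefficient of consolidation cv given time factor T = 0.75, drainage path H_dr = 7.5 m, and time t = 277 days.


Using cv = T * H_dr^2 / t
H_dr^2 = 7.5^2 = 56.25
cv = 0.75 * 56.25 / 277
cv = 0.1523 m^2/day


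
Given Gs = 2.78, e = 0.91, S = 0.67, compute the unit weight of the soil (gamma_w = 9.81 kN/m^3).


Using gamma = gamma_w * (Gs + S*e) / (1 + e)
Numerator: Gs + S*e = 2.78 + 0.67*0.91 = 3.3897
Denominator: 1 + e = 1 + 0.91 = 1.91
gamma = 9.81 * 3.3897 / 1.91
gamma = 17.41 kN/m^3


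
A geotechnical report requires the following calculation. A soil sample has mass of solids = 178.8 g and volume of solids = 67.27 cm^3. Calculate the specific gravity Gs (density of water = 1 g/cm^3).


Using Gs = m_s / (V_s * rho_w)
Since rho_w = 1 g/cm^3:
Gs = 178.8 / 67.27
Gs = 2.658


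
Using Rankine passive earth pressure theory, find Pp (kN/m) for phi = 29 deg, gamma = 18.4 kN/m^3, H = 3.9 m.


Compute passive earth pressure coefficient:
Kp = tan^2(45 + phi/2) = tan^2(59.5) = 2.88206
Compute passive force:
Pp = 0.5 * Kp * gamma * H^2
Pp = 0.5 * 2.88206 * 18.4 * 3.9^2
Pp = 403.29 kN/m


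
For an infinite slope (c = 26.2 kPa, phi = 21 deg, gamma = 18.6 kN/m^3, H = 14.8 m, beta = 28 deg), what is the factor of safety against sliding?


Using Fs = c / (gamma*H*sin(beta)*cos(beta)) + tan(phi)/tan(beta)
Cohesion contribution = 26.2 / (18.6*14.8*sin(28)*cos(28))
Cohesion contribution = 0.229606
Friction contribution = tan(21)/tan(28) = 0.721943
Fs = 0.229606 + 0.721943
Fs = 0.952


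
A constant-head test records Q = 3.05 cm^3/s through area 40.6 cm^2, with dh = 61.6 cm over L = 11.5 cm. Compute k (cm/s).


Compute hydraulic gradient:
i = dh / L = 61.6 / 11.5 = 5.35652
Then apply Darcy's law:
k = Q / (A * i)
k = 3.05 / (40.6 * 5.35652)
k = 3.05 / 217.475
k = 0.014025 cm/s


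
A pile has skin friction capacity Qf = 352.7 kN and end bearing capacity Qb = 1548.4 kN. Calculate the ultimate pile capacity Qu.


Using Qu = Qf + Qb
Qu = 352.7 + 1548.4
Qu = 1901.1 kN


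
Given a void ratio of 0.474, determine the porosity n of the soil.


Using the relation n = e / (1 + e)
n = 0.474 / (1 + 0.474)
n = 0.474 / 1.474
n = 0.3216


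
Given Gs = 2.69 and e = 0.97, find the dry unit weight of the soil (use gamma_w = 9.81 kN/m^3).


Using gamma_d = Gs * gamma_w / (1 + e)
gamma_d = 2.69 * 9.81 / (1 + 0.97)
gamma_d = 2.69 * 9.81 / 1.97
gamma_d = 13.395 kN/m^3


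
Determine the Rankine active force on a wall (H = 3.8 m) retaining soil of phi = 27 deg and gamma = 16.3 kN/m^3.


Compute active earth pressure coefficient:
Ka = tan^2(45 - phi/2) = tan^2(31.5) = 0.375525
Compute active force:
Pa = 0.5 * Ka * gamma * H^2
Pa = 0.5 * 0.375525 * 16.3 * 3.8^2
Pa = 44.19 kN/m


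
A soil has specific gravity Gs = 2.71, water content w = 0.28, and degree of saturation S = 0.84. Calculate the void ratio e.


Result: 0.9033

Derivation:
Using the relation e = Gs * w / S
e = 2.71 * 0.28 / 0.84
e = 0.9033


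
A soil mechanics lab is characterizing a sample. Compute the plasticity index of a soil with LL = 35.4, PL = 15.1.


Using PI = LL - PL
PI = 35.4 - 15.1
PI = 20.3


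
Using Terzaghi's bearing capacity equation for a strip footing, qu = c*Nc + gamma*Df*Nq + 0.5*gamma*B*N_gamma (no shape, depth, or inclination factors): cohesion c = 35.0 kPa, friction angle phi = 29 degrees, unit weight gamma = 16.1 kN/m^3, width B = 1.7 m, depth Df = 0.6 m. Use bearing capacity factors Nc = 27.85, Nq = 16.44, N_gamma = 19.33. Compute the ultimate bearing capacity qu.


Result: 1398.09 kPa

Derivation:
Compute qu = c*Nc + gamma*Df*Nq + 0.5*gamma*B*N_gamma
Term 1: 35.0 * 27.85 = 974.75
Term 2: 16.1 * 0.6 * 16.44 = 158.8104
Term 3: 0.5 * 16.1 * 1.7 * 19.33 = 264.53105
qu = 974.75 + 158.8104 + 264.53105
qu = 1398.09 kPa


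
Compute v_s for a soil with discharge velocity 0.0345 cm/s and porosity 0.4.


Using v_s = v_d / n
v_s = 0.0345 / 0.4
v_s = 0.08625 cm/s


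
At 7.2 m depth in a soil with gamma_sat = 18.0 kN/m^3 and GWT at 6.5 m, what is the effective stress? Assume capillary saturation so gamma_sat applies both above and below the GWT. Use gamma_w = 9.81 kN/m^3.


Total stress = gamma_sat * depth
sigma = 18.0 * 7.2 = 129.6 kPa
Pore water pressure u = gamma_w * (depth - d_wt)
u = 9.81 * (7.2 - 6.5) = 6.867 kPa
Effective stress = sigma - u
sigma' = 129.6 - 6.867 = 122.73 kPa


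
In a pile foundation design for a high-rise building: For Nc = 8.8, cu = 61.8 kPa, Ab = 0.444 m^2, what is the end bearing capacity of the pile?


Using Qb = Nc * cu * Ab
Qb = 8.8 * 61.8 * 0.444
Qb = 241.46 kN


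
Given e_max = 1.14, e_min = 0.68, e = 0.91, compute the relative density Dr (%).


Using Dr = (e_max - e) / (e_max - e_min) * 100
e_max - e = 1.14 - 0.91 = 0.23
e_max - e_min = 1.14 - 0.68 = 0.46
Dr = 0.23 / 0.46 * 100
Dr = 50.0 %


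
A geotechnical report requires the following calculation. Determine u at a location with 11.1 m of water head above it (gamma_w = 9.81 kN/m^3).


Using u = gamma_w * h_w
u = 9.81 * 11.1
u = 108.89 kPa


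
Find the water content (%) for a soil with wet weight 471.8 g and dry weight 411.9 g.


Result: 14.54 %

Derivation:
Using w = (m_wet - m_dry) / m_dry * 100
m_wet - m_dry = 471.8 - 411.9 = 59.9 g
w = 59.9 / 411.9 * 100
w = 14.54 %


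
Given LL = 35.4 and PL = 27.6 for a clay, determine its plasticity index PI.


Using PI = LL - PL
PI = 35.4 - 27.6
PI = 7.8


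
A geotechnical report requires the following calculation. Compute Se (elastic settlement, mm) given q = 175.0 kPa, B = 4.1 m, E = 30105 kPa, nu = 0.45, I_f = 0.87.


Using Se = q * B * (1 - nu^2) * I_f / E
1 - nu^2 = 1 - 0.45^2 = 0.7975
Se = 175.0 * 4.1 * 0.7975 * 0.87 / 30105
Se = 0.016536 m
Convert to mm: Se = 0.016536 * 1000 = 16.536 mm


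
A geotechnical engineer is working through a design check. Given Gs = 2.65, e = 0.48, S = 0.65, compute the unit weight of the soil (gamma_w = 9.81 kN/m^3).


Using gamma = gamma_w * (Gs + S*e) / (1 + e)
Numerator: Gs + S*e = 2.65 + 0.65*0.48 = 2.962
Denominator: 1 + e = 1 + 0.48 = 1.48
gamma = 9.81 * 2.962 / 1.48
gamma = 19.633 kN/m^3


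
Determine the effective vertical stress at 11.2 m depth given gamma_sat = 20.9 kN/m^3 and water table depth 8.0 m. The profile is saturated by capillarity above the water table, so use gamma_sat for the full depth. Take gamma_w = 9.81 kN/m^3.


Total stress = gamma_sat * depth
sigma = 20.9 * 11.2 = 234.08 kPa
Pore water pressure u = gamma_w * (depth - d_wt)
u = 9.81 * (11.2 - 8.0) = 31.392 kPa
Effective stress = sigma - u
sigma' = 234.08 - 31.392 = 202.69 kPa


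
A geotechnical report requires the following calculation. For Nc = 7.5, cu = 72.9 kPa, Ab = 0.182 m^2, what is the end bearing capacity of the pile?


Result: 99.51 kN

Derivation:
Using Qb = Nc * cu * Ab
Qb = 7.5 * 72.9 * 0.182
Qb = 99.51 kN


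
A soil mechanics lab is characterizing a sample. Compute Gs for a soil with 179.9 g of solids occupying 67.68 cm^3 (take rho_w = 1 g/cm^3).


Result: 2.658

Derivation:
Using Gs = m_s / (V_s * rho_w)
Since rho_w = 1 g/cm^3:
Gs = 179.9 / 67.68
Gs = 2.658


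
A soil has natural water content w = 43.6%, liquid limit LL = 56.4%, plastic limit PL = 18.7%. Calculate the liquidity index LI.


Result: 0.66

Derivation:
First compute the plasticity index:
PI = LL - PL = 56.4 - 18.7 = 37.7
Then compute the liquidity index:
LI = (w - PL) / PI
LI = (43.6 - 18.7) / 37.7
LI = 0.66


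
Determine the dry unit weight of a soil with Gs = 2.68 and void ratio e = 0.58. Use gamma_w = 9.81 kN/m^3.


Result: 16.64 kN/m^3

Derivation:
Using gamma_d = Gs * gamma_w / (1 + e)
gamma_d = 2.68 * 9.81 / (1 + 0.58)
gamma_d = 2.68 * 9.81 / 1.58
gamma_d = 16.64 kN/m^3


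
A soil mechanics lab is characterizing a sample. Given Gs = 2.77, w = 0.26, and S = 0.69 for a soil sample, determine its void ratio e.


Using the relation e = Gs * w / S
e = 2.77 * 0.26 / 0.69
e = 1.0438


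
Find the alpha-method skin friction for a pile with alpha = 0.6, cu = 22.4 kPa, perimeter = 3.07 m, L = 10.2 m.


Using Qs = alpha * cu * perimeter * L
Qs = 0.6 * 22.4 * 3.07 * 10.2
Qs = 420.86 kN


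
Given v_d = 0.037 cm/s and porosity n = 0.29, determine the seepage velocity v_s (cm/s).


Using v_s = v_d / n
v_s = 0.037 / 0.29
v_s = 0.12759 cm/s


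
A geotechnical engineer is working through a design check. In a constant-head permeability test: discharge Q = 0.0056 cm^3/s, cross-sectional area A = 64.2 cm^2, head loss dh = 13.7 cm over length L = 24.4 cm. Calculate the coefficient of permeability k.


Compute hydraulic gradient:
i = dh / L = 13.7 / 24.4 = 0.561475
Then apply Darcy's law:
k = Q / (A * i)
k = 0.0056 / (64.2 * 0.561475)
k = 0.0056 / 36.0467
k = 0.000155 cm/s


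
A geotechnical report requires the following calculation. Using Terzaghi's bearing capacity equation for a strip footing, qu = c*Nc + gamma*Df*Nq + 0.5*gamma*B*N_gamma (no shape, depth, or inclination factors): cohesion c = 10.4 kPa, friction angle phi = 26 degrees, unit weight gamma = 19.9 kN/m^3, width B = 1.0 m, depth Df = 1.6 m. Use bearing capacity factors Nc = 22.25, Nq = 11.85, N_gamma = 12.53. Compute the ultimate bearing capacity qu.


Compute qu = c*Nc + gamma*Df*Nq + 0.5*gamma*B*N_gamma
Term 1: 10.4 * 22.25 = 231.4
Term 2: 19.9 * 1.6 * 11.85 = 377.304
Term 3: 0.5 * 19.9 * 1.0 * 12.53 = 124.6735
qu = 231.4 + 377.304 + 124.6735
qu = 733.38 kPa


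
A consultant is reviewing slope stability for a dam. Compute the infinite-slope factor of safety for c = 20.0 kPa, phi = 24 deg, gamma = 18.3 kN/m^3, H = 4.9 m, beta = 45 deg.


Using Fs = c / (gamma*H*sin(beta)*cos(beta)) + tan(phi)/tan(beta)
Cohesion contribution = 20.0 / (18.3*4.9*sin(45)*cos(45))
Cohesion contribution = 0.44608
Friction contribution = tan(24)/tan(45) = 0.445229
Fs = 0.44608 + 0.445229
Fs = 0.891


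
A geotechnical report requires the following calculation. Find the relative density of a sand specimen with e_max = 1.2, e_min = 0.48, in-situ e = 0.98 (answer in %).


Result: 30.56 %

Derivation:
Using Dr = (e_max - e) / (e_max - e_min) * 100
e_max - e = 1.2 - 0.98 = 0.22
e_max - e_min = 1.2 - 0.48 = 0.72
Dr = 0.22 / 0.72 * 100
Dr = 30.56 %


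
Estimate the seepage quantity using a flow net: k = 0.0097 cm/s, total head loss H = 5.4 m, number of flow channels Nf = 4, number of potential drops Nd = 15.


Convert k to m/s for unit consistency with H:
k = 0.0097 cm/s = 0.0097 / 100 m/s = 9.7e-05 m/s
Using q = k * H * Nf / Nd
Nf / Nd = 4 / 15 = 0.2667
q = 9.7e-05 * 5.4 * 0.2667
q = 0.0001397 m^3/s per m


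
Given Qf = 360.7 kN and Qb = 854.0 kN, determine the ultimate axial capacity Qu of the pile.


Using Qu = Qf + Qb
Qu = 360.7 + 854.0
Qu = 1214.7 kN


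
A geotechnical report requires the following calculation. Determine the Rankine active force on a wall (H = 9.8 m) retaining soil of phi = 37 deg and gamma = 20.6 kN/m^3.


Result: 245.9 kN/m

Derivation:
Compute active earth pressure coefficient:
Ka = tan^2(45 - phi/2) = tan^2(26.5) = 0.248584
Compute active force:
Pa = 0.5 * Ka * gamma * H^2
Pa = 0.5 * 0.248584 * 20.6 * 9.8^2
Pa = 245.9 kN/m


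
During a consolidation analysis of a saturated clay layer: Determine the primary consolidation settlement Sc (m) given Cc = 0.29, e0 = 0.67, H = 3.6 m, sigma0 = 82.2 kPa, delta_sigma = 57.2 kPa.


Using Sc = Cc * H / (1 + e0) * log10((sigma0 + delta_sigma) / sigma0)
Stress ratio = (82.2 + 57.2) / 82.2 = 1.69586
log10(1.69586) = 0.229391
Cc * H / (1 + e0) = 0.29 * 3.6 / (1 + 0.67) = 0.62515
Sc = 0.62515 * 0.229391
Sc = 0.1434 m


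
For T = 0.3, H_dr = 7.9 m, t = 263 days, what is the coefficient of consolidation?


Using cv = T * H_dr^2 / t
H_dr^2 = 7.9^2 = 62.41
cv = 0.3 * 62.41 / 263
cv = 0.07119 m^2/day


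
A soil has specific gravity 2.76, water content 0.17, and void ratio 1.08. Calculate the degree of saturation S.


Using S = Gs * w / e
S = 2.76 * 0.17 / 1.08
S = 0.4344


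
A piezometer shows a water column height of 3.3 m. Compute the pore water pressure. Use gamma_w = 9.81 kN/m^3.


Result: 32.37 kPa

Derivation:
Using u = gamma_w * h_w
u = 9.81 * 3.3
u = 32.37 kPa


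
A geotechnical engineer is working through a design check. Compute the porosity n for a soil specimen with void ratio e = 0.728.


Using the relation n = e / (1 + e)
n = 0.728 / (1 + 0.728)
n = 0.728 / 1.728
n = 0.4213


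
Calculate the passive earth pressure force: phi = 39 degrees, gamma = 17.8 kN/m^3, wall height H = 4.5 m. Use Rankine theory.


Compute passive earth pressure coefficient:
Kp = tan^2(45 + phi/2) = tan^2(64.5) = 4.395495
Compute passive force:
Pp = 0.5 * Kp * gamma * H^2
Pp = 0.5 * 4.395495 * 17.8 * 4.5^2
Pp = 792.18 kN/m


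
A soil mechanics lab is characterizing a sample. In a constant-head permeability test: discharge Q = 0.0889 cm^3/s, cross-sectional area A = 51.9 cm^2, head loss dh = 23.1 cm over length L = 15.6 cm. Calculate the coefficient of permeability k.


Result: 0.001157 cm/s

Derivation:
Compute hydraulic gradient:
i = dh / L = 23.1 / 15.6 = 1.48077
Then apply Darcy's law:
k = Q / (A * i)
k = 0.0889 / (51.9 * 1.48077)
k = 0.0889 / 76.8519
k = 0.001157 cm/s


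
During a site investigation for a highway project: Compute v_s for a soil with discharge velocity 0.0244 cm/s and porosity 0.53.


Using v_s = v_d / n
v_s = 0.0244 / 0.53
v_s = 0.04604 cm/s


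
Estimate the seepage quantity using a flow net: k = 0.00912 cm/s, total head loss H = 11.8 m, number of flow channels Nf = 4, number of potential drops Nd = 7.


Result: 0.0006149 m^3/s per m

Derivation:
Convert k to m/s for unit consistency with H:
k = 0.00912 cm/s = 0.00912 / 100 m/s = 9.12e-05 m/s
Using q = k * H * Nf / Nd
Nf / Nd = 4 / 7 = 0.5714
q = 9.12e-05 * 11.8 * 0.5714
q = 0.0006149 m^3/s per m


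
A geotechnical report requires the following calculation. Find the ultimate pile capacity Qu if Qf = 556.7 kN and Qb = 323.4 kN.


Using Qu = Qf + Qb
Qu = 556.7 + 323.4
Qu = 880.1 kN


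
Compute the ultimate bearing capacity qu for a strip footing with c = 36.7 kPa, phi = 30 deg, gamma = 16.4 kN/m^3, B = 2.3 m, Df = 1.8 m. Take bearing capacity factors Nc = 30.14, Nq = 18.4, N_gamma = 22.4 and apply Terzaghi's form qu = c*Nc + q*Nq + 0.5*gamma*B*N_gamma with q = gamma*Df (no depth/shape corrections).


Compute qu = c*Nc + gamma*Df*Nq + 0.5*gamma*B*N_gamma
Term 1: 36.7 * 30.14 = 1106.138
Term 2: 16.4 * 1.8 * 18.4 = 543.168
Term 3: 0.5 * 16.4 * 2.3 * 22.4 = 422.464
qu = 1106.138 + 543.168 + 422.464
qu = 2071.77 kPa


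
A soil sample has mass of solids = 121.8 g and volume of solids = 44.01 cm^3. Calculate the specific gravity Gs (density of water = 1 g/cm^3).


Using Gs = m_s / (V_s * rho_w)
Since rho_w = 1 g/cm^3:
Gs = 121.8 / 44.01
Gs = 2.768


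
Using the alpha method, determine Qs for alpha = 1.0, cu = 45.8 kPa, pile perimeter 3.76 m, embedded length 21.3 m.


Using Qs = alpha * cu * perimeter * L
Qs = 1.0 * 45.8 * 3.76 * 21.3
Qs = 3668.03 kN


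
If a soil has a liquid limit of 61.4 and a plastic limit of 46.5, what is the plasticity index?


Using PI = LL - PL
PI = 61.4 - 46.5
PI = 14.9


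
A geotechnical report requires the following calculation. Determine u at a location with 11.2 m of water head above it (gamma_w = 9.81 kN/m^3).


Using u = gamma_w * h_w
u = 9.81 * 11.2
u = 109.87 kPa


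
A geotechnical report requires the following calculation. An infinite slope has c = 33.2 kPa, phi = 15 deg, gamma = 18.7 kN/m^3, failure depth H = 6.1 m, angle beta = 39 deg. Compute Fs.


Result: 0.926

Derivation:
Using Fs = c / (gamma*H*sin(beta)*cos(beta)) + tan(phi)/tan(beta)
Cohesion contribution = 33.2 / (18.7*6.1*sin(39)*cos(39))
Cohesion contribution = 0.595103
Friction contribution = tan(15)/tan(39) = 0.33089
Fs = 0.595103 + 0.33089
Fs = 0.926


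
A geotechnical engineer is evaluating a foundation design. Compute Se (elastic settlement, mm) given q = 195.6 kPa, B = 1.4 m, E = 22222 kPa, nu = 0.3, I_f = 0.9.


Using Se = q * B * (1 - nu^2) * I_f / E
1 - nu^2 = 1 - 0.3^2 = 0.91
Se = 195.6 * 1.4 * 0.91 * 0.9 / 22222
Se = 0.010092 m
Convert to mm: Se = 0.010092 * 1000 = 10.092 mm


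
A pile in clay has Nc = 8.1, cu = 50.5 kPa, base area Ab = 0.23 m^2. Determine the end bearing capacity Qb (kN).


Using Qb = Nc * cu * Ab
Qb = 8.1 * 50.5 * 0.23
Qb = 94.08 kN


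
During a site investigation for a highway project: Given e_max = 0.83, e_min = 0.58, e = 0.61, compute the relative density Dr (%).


Using Dr = (e_max - e) / (e_max - e_min) * 100
e_max - e = 0.83 - 0.61 = 0.22
e_max - e_min = 0.83 - 0.58 = 0.25
Dr = 0.22 / 0.25 * 100
Dr = 88.0 %


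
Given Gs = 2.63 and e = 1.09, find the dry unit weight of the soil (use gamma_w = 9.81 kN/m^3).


Using gamma_d = Gs * gamma_w / (1 + e)
gamma_d = 2.63 * 9.81 / (1 + 1.09)
gamma_d = 2.63 * 9.81 / 2.09
gamma_d = 12.345 kN/m^3


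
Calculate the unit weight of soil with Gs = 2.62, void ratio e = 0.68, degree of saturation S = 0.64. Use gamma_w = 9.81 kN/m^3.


Using gamma = gamma_w * (Gs + S*e) / (1 + e)
Numerator: Gs + S*e = 2.62 + 0.64*0.68 = 3.0552
Denominator: 1 + e = 1 + 0.68 = 1.68
gamma = 9.81 * 3.0552 / 1.68
gamma = 17.84 kN/m^3


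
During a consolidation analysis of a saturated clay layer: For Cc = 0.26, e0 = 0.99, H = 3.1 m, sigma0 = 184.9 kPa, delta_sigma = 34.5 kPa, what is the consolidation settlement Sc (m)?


Using Sc = Cc * H / (1 + e0) * log10((sigma0 + delta_sigma) / sigma0)
Stress ratio = (184.9 + 34.5) / 184.9 = 1.18659
log10(1.18659) = 0.0742997
Cc * H / (1 + e0) = 0.26 * 3.1 / (1 + 0.99) = 0.405025
Sc = 0.405025 * 0.0742997
Sc = 0.0301 m


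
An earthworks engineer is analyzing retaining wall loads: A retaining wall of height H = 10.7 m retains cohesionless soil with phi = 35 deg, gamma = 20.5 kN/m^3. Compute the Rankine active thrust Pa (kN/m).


Result: 318.01 kN/m

Derivation:
Compute active earth pressure coefficient:
Ka = tan^2(45 - phi/2) = tan^2(27.5) = 0.27099
Compute active force:
Pa = 0.5 * Ka * gamma * H^2
Pa = 0.5 * 0.27099 * 20.5 * 10.7^2
Pa = 318.01 kN/m


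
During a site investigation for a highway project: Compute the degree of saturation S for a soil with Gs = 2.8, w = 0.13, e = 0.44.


Result: 0.8273

Derivation:
Using S = Gs * w / e
S = 2.8 * 0.13 / 0.44
S = 0.8273


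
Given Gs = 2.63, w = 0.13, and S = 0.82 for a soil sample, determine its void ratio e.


Result: 0.417

Derivation:
Using the relation e = Gs * w / S
e = 2.63 * 0.13 / 0.82
e = 0.417


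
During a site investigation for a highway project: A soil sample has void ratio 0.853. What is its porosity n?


Using the relation n = e / (1 + e)
n = 0.853 / (1 + 0.853)
n = 0.853 / 1.853
n = 0.4603


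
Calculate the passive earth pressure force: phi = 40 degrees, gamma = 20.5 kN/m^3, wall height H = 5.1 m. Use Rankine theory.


Result: 1226.08 kN/m

Derivation:
Compute passive earth pressure coefficient:
Kp = tan^2(45 + phi/2) = tan^2(65.0) = 4.59891
Compute passive force:
Pp = 0.5 * Kp * gamma * H^2
Pp = 0.5 * 4.59891 * 20.5 * 5.1^2
Pp = 1226.08 kN/m


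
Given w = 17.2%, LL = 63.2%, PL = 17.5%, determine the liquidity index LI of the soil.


First compute the plasticity index:
PI = LL - PL = 63.2 - 17.5 = 45.7
Then compute the liquidity index:
LI = (w - PL) / PI
LI = (17.2 - 17.5) / 45.7
LI = -0.007


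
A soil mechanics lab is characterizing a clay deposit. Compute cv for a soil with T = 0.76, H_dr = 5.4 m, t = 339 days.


Result: 0.06537 m^2/day

Derivation:
Using cv = T * H_dr^2 / t
H_dr^2 = 5.4^2 = 29.16
cv = 0.76 * 29.16 / 339
cv = 0.06537 m^2/day


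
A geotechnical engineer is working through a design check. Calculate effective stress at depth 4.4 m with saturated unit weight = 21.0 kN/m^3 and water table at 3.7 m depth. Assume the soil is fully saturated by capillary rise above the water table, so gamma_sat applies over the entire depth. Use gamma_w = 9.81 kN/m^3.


Total stress = gamma_sat * depth
sigma = 21.0 * 4.4 = 92.4 kPa
Pore water pressure u = gamma_w * (depth - d_wt)
u = 9.81 * (4.4 - 3.7) = 6.867 kPa
Effective stress = sigma - u
sigma' = 92.4 - 6.867 = 85.53 kPa


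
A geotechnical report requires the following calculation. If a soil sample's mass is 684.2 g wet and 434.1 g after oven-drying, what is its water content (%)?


Using w = (m_wet - m_dry) / m_dry * 100
m_wet - m_dry = 684.2 - 434.1 = 250.1 g
w = 250.1 / 434.1 * 100
w = 57.61 %


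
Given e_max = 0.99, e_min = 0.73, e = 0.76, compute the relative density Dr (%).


Result: 88.46 %

Derivation:
Using Dr = (e_max - e) / (e_max - e_min) * 100
e_max - e = 0.99 - 0.76 = 0.23
e_max - e_min = 0.99 - 0.73 = 0.26
Dr = 0.23 / 0.26 * 100
Dr = 88.46 %


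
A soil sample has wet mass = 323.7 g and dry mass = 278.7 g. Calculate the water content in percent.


Using w = (m_wet - m_dry) / m_dry * 100
m_wet - m_dry = 323.7 - 278.7 = 45.0 g
w = 45.0 / 278.7 * 100
w = 16.15 %


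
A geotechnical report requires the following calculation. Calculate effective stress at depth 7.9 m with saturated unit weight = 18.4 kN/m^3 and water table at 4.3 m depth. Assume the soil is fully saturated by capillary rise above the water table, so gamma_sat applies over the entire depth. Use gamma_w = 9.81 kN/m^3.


Total stress = gamma_sat * depth
sigma = 18.4 * 7.9 = 145.36 kPa
Pore water pressure u = gamma_w * (depth - d_wt)
u = 9.81 * (7.9 - 4.3) = 35.316 kPa
Effective stress = sigma - u
sigma' = 145.36 - 35.316 = 110.04 kPa


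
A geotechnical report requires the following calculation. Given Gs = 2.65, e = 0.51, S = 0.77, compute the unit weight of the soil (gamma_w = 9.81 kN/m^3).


Using gamma = gamma_w * (Gs + S*e) / (1 + e)
Numerator: Gs + S*e = 2.65 + 0.77*0.51 = 3.0427
Denominator: 1 + e = 1 + 0.51 = 1.51
gamma = 9.81 * 3.0427 / 1.51
gamma = 19.767 kN/m^3


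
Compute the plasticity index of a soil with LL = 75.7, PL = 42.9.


Result: 32.8

Derivation:
Using PI = LL - PL
PI = 75.7 - 42.9
PI = 32.8


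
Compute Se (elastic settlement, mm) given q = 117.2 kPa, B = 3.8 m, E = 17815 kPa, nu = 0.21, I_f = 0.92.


Using Se = q * B * (1 - nu^2) * I_f / E
1 - nu^2 = 1 - 0.21^2 = 0.9559
Se = 117.2 * 3.8 * 0.9559 * 0.92 / 17815
Se = 0.021985 m
Convert to mm: Se = 0.021985 * 1000 = 21.985 mm


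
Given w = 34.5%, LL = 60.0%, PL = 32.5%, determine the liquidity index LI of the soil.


Result: 0.073

Derivation:
First compute the plasticity index:
PI = LL - PL = 60.0 - 32.5 = 27.5
Then compute the liquidity index:
LI = (w - PL) / PI
LI = (34.5 - 32.5) / 27.5
LI = 0.073


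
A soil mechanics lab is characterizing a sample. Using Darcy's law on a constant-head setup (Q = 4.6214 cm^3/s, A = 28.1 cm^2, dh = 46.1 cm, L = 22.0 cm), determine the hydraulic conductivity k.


Compute hydraulic gradient:
i = dh / L = 46.1 / 22.0 = 2.09545
Then apply Darcy's law:
k = Q / (A * i)
k = 4.6214 / (28.1 * 2.09545)
k = 4.6214 / 58.8823
k = 0.078485 cm/s


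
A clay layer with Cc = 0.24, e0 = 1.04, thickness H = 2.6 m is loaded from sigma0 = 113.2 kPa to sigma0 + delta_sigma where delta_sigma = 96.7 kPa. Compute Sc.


Using Sc = Cc * H / (1 + e0) * log10((sigma0 + delta_sigma) / sigma0)
Stress ratio = (113.2 + 96.7) / 113.2 = 1.85424
log10(1.85424) = 0.268166
Cc * H / (1 + e0) = 0.24 * 2.6 / (1 + 1.04) = 0.305882
Sc = 0.305882 * 0.268166
Sc = 0.082 m


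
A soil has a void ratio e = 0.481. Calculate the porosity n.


Result: 0.3248

Derivation:
Using the relation n = e / (1 + e)
n = 0.481 / (1 + 0.481)
n = 0.481 / 1.481
n = 0.3248


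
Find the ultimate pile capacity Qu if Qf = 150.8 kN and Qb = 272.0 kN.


Using Qu = Qf + Qb
Qu = 150.8 + 272.0
Qu = 422.8 kN


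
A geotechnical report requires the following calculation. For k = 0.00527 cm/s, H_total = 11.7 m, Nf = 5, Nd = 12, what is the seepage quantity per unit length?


Convert k to m/s for unit consistency with H:
k = 0.00527 cm/s = 0.00527 / 100 m/s = 5.27e-05 m/s
Using q = k * H * Nf / Nd
Nf / Nd = 5 / 12 = 0.4167
q = 5.27e-05 * 11.7 * 0.4167
q = 0.0002569 m^3/s per m


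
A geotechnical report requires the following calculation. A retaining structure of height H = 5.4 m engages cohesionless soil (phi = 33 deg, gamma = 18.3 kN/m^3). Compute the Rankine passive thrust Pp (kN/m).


Compute passive earth pressure coefficient:
Kp = tan^2(45 + phi/2) = tan^2(61.5) = 3.39212
Compute passive force:
Pp = 0.5 * Kp * gamma * H^2
Pp = 0.5 * 3.39212 * 18.3 * 5.4^2
Pp = 905.07 kN/m


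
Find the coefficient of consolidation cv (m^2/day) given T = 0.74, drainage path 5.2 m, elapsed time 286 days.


Result: 0.06996 m^2/day

Derivation:
Using cv = T * H_dr^2 / t
H_dr^2 = 5.2^2 = 27.04
cv = 0.74 * 27.04 / 286
cv = 0.06996 m^2/day


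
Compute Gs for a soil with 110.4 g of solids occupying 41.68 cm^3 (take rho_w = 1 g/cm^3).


Result: 2.649

Derivation:
Using Gs = m_s / (V_s * rho_w)
Since rho_w = 1 g/cm^3:
Gs = 110.4 / 41.68
Gs = 2.649


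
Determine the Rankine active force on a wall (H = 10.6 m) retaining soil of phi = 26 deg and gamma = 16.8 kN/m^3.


Result: 368.53 kN/m

Derivation:
Compute active earth pressure coefficient:
Ka = tan^2(45 - phi/2) = tan^2(32.0) = 0.390462
Compute active force:
Pa = 0.5 * Ka * gamma * H^2
Pa = 0.5 * 0.390462 * 16.8 * 10.6^2
Pa = 368.53 kN/m


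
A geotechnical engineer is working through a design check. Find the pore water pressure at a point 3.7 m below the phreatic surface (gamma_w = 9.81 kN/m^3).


Using u = gamma_w * h_w
u = 9.81 * 3.7
u = 36.3 kPa


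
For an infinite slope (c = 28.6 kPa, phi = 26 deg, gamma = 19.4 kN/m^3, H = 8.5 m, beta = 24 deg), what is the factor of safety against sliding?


Result: 1.562

Derivation:
Using Fs = c / (gamma*H*sin(beta)*cos(beta)) + tan(phi)/tan(beta)
Cohesion contribution = 28.6 / (19.4*8.5*sin(24)*cos(24))
Cohesion contribution = 0.466769
Friction contribution = tan(26)/tan(24) = 1.09547
Fs = 0.466769 + 1.09547
Fs = 1.562


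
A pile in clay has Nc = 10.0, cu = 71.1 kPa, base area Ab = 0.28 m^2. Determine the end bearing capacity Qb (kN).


Result: 199.08 kN

Derivation:
Using Qb = Nc * cu * Ab
Qb = 10.0 * 71.1 * 0.28
Qb = 199.08 kN


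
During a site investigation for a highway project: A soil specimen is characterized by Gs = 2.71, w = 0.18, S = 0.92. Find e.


Result: 0.5302

Derivation:
Using the relation e = Gs * w / S
e = 2.71 * 0.18 / 0.92
e = 0.5302


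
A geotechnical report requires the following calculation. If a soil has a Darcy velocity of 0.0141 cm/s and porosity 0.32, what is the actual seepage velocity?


Using v_s = v_d / n
v_s = 0.0141 / 0.32
v_s = 0.04406 cm/s


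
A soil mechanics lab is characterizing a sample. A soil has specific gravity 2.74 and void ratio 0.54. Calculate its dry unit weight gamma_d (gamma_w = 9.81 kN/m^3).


Using gamma_d = Gs * gamma_w / (1 + e)
gamma_d = 2.74 * 9.81 / (1 + 0.54)
gamma_d = 2.74 * 9.81 / 1.54
gamma_d = 17.454 kN/m^3


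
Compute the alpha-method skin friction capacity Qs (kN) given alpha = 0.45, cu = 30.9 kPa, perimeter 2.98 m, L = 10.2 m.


Using Qs = alpha * cu * perimeter * L
Qs = 0.45 * 30.9 * 2.98 * 10.2
Qs = 422.66 kN


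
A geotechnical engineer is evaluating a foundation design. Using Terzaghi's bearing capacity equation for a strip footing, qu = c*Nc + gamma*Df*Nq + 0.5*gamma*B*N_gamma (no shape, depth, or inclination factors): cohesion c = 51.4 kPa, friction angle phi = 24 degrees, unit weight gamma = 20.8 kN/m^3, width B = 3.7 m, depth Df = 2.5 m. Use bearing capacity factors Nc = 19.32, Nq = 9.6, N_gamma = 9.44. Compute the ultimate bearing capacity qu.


Result: 1855.5 kPa

Derivation:
Compute qu = c*Nc + gamma*Df*Nq + 0.5*gamma*B*N_gamma
Term 1: 51.4 * 19.32 = 993.048
Term 2: 20.8 * 2.5 * 9.6 = 499.2
Term 3: 0.5 * 20.8 * 3.7 * 9.44 = 363.2512
qu = 993.048 + 499.2 + 363.2512
qu = 1855.5 kPa


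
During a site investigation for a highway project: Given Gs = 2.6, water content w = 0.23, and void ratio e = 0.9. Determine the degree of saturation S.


Using S = Gs * w / e
S = 2.6 * 0.23 / 0.9
S = 0.6644


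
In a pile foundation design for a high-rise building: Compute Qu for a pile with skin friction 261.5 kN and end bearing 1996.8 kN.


Using Qu = Qf + Qb
Qu = 261.5 + 1996.8
Qu = 2258.3 kN


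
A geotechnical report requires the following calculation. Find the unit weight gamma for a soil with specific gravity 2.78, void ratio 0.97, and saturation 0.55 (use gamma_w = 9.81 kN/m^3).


Result: 16.5 kN/m^3

Derivation:
Using gamma = gamma_w * (Gs + S*e) / (1 + e)
Numerator: Gs + S*e = 2.78 + 0.55*0.97 = 3.3135
Denominator: 1 + e = 1 + 0.97 = 1.97
gamma = 9.81 * 3.3135 / 1.97
gamma = 16.5 kN/m^3


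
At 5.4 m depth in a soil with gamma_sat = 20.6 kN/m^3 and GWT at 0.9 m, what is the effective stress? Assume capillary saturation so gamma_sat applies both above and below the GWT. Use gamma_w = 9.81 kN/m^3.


Total stress = gamma_sat * depth
sigma = 20.6 * 5.4 = 111.24 kPa
Pore water pressure u = gamma_w * (depth - d_wt)
u = 9.81 * (5.4 - 0.9) = 44.145 kPa
Effective stress = sigma - u
sigma' = 111.24 - 44.145 = 67.1 kPa


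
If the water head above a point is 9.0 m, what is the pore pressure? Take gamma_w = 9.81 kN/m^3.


Result: 88.29 kPa

Derivation:
Using u = gamma_w * h_w
u = 9.81 * 9.0
u = 88.29 kPa


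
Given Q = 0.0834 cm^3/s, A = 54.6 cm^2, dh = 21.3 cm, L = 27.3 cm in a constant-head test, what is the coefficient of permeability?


Result: 0.001958 cm/s

Derivation:
Compute hydraulic gradient:
i = dh / L = 21.3 / 27.3 = 0.78022
Then apply Darcy's law:
k = Q / (A * i)
k = 0.0834 / (54.6 * 0.78022)
k = 0.0834 / 42.6
k = 0.001958 cm/s


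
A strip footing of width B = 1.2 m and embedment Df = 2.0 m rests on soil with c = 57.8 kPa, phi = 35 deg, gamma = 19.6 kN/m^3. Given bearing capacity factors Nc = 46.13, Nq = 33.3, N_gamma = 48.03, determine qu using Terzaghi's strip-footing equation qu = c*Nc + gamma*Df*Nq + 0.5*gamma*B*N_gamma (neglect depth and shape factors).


Result: 4536.51 kPa

Derivation:
Compute qu = c*Nc + gamma*Df*Nq + 0.5*gamma*B*N_gamma
Term 1: 57.8 * 46.13 = 2666.314
Term 2: 19.6 * 2.0 * 33.3 = 1305.36
Term 3: 0.5 * 19.6 * 1.2 * 48.03 = 564.8328
qu = 2666.314 + 1305.36 + 564.8328
qu = 4536.51 kPa


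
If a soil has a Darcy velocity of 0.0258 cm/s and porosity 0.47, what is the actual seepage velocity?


Using v_s = v_d / n
v_s = 0.0258 / 0.47
v_s = 0.05489 cm/s


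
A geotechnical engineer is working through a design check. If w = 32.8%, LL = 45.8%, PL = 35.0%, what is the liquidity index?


Result: -0.204

Derivation:
First compute the plasticity index:
PI = LL - PL = 45.8 - 35.0 = 10.8
Then compute the liquidity index:
LI = (w - PL) / PI
LI = (32.8 - 35.0) / 10.8
LI = -0.204


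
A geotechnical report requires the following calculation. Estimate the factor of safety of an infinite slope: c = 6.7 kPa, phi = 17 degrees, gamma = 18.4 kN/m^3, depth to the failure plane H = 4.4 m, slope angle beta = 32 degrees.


Using Fs = c / (gamma*H*sin(beta)*cos(beta)) + tan(phi)/tan(beta)
Cohesion contribution = 6.7 / (18.4*4.4*sin(32)*cos(32))
Cohesion contribution = 0.184151
Friction contribution = tan(17)/tan(32) = 0.489271
Fs = 0.184151 + 0.489271
Fs = 0.673


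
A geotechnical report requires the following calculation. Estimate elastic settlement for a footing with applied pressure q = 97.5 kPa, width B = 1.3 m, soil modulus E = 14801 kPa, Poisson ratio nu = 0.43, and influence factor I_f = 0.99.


Result: 6.91 mm

Derivation:
Using Se = q * B * (1 - nu^2) * I_f / E
1 - nu^2 = 1 - 0.43^2 = 0.8151
Se = 97.5 * 1.3 * 0.8151 * 0.99 / 14801
Se = 0.006910 m
Convert to mm: Se = 0.006910 * 1000 = 6.91 mm


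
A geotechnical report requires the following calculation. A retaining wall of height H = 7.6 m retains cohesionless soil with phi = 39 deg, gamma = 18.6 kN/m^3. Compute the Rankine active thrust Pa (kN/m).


Result: 122.21 kN/m

Derivation:
Compute active earth pressure coefficient:
Ka = tan^2(45 - phi/2) = tan^2(25.5) = 0.227506
Compute active force:
Pa = 0.5 * Ka * gamma * H^2
Pa = 0.5 * 0.227506 * 18.6 * 7.6^2
Pa = 122.21 kN/m


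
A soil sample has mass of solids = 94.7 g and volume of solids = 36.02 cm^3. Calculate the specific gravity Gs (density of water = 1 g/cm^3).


Using Gs = m_s / (V_s * rho_w)
Since rho_w = 1 g/cm^3:
Gs = 94.7 / 36.02
Gs = 2.629


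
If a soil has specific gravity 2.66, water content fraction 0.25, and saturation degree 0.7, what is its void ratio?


Result: 0.95

Derivation:
Using the relation e = Gs * w / S
e = 2.66 * 0.25 / 0.7
e = 0.95


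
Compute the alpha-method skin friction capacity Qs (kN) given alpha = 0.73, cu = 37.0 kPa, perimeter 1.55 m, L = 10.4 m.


Result: 435.4 kN

Derivation:
Using Qs = alpha * cu * perimeter * L
Qs = 0.73 * 37.0 * 1.55 * 10.4
Qs = 435.4 kN


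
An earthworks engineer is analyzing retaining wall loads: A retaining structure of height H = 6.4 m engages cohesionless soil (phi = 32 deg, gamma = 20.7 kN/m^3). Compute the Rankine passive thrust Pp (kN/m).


Compute passive earth pressure coefficient:
Kp = tan^2(45 + phi/2) = tan^2(61.0) = 3.254588
Compute passive force:
Pp = 0.5 * Kp * gamma * H^2
Pp = 0.5 * 3.254588 * 20.7 * 6.4^2
Pp = 1379.74 kN/m


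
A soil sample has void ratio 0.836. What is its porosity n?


Using the relation n = e / (1 + e)
n = 0.836 / (1 + 0.836)
n = 0.836 / 1.836
n = 0.4553


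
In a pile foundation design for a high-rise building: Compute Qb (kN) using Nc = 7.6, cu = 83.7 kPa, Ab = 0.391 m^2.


Using Qb = Nc * cu * Ab
Qb = 7.6 * 83.7 * 0.391
Qb = 248.72 kN


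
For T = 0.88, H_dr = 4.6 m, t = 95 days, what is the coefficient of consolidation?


Using cv = T * H_dr^2 / t
H_dr^2 = 4.6^2 = 21.16
cv = 0.88 * 21.16 / 95
cv = 0.19601 m^2/day


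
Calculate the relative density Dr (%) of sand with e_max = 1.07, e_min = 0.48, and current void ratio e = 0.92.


Using Dr = (e_max - e) / (e_max - e_min) * 100
e_max - e = 1.07 - 0.92 = 0.15
e_max - e_min = 1.07 - 0.48 = 0.59
Dr = 0.15 / 0.59 * 100
Dr = 25.42 %
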